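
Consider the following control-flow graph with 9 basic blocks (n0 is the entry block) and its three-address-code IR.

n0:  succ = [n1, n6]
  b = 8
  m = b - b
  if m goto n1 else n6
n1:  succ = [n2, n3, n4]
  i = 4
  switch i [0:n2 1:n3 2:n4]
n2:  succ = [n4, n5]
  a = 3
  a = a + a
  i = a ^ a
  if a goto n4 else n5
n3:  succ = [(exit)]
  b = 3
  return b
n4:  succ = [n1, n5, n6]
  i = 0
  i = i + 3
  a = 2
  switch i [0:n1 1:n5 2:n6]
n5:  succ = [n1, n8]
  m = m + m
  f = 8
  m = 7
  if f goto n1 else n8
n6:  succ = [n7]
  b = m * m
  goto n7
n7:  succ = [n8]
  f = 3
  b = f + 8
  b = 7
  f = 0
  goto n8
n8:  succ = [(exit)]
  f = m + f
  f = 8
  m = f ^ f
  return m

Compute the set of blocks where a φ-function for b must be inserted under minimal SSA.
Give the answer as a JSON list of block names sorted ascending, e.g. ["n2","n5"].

Answer: ["n8"]

Analysis:
idom tree: n1←n0 n2←n1 n3←n1 n4←n1 n5←n1 n6←n0 n7←n6 n8←n0
Dom at joins:
  n1: preds {n0,n4,n5}: {n0} ∩ {n0,n1,n4} ∩ {n0,n1,n5} = {n0}; idom=n0
  n4: preds {n1,n2}: {n0,n1} ∩ {n0,n1,n2} = {n0,n1}; idom=n1
  n5: preds {n2,n4}: {n0,n1,n2} ∩ {n0,n1,n4} = {n0,n1}; idom=n1
  n6: preds {n0,n4}: {n0} ∩ {n0,n1,n4} = {n0}; idom=n0
  n8: preds {n5,n7}: {n0,n1,n5} ∩ {n0,n6,n7} = {n0}; idom=n0

DF walk-up:
  n1←n0: walk · to n0
  n1←n4: walk n4→n1 to n0
  n1←n5: walk n5→n1 to n0
  n4←n1: walk · to n1
  n4←n2: walk n2 to n1
  n5←n2: walk n2 to n1
  n5←n4: walk n4 to n1
  n6←n0: walk · to n0
  n6←n4: walk n4→n1 to n0
  n8←n5: walk n5→n1 to n0
  n8←n7: walk n7→n6 to n0
  DF(n0)=∅
  DF(n1)={n1,n6,n8}
  DF(n2)={n4,n5}
  DF(n3)=∅
  DF(n4)={n1,n5,n6}
  DF(n5)={n1,n8}
  DF(n6)={n8}
  DF(n7)={n8}
  DF(n8)=∅

φ for b: defs {n0,n3,n6,n7}
  DF⁺ = {n8}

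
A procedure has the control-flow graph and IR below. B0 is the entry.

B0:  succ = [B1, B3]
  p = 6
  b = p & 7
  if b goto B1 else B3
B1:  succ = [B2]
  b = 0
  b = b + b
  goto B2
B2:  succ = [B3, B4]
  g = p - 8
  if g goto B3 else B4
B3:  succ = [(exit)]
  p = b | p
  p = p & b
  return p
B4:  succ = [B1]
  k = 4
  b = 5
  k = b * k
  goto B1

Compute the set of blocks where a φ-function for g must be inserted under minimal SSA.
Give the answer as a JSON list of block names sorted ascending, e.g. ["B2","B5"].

idom tree: B1←B0 B2←B1 B3←B0 B4←B2
Dom at joins:
  B1: preds {B0,B4}: {B0} ∩ {B0,B1,B2,B4} = {B0}; idom=B0
  B3: preds {B0,B2}: {B0} ∩ {B0,B1,B2} = {B0}; idom=B0

DF derivation:
  B1←B0: walk · to B0
  B1←B4: walk B4→B2→B1 to B0
  B3←B0: walk · to B0
  B3←B2: walk B2→B1 to B0
  DF(B0)=∅
  DF(B1)={B1,B3}
  DF(B2)={B1,B3}
  DF(B3)=∅
  DF(B4)={B1}

φ for g: defs {B2}
  DF⁺ = {B1,B3}

Answer: ["B1", "B3"]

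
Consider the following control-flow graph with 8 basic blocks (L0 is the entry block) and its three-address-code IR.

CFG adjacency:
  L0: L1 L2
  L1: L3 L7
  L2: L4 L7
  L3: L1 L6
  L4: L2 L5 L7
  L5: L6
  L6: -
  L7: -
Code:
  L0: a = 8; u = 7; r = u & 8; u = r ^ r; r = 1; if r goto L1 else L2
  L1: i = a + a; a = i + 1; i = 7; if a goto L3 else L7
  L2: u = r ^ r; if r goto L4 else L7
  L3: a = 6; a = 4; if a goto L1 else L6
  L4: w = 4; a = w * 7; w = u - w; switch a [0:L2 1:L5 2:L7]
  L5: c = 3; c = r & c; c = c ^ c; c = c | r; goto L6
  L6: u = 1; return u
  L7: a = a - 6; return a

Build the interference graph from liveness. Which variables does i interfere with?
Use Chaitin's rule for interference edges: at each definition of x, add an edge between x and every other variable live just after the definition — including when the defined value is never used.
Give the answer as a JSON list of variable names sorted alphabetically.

def/use:
  L0: def={a,r,u} ue=∅
  L1: def={a,i} ue={a}
  L2: def={u} ue={r}
  L3: def={a} ue=∅
  L4: def={a,w} ue={u}
  L5: def={c} ue={r}
  L6: def={u} ue=∅
  L7: def={a} ue={a}

Backward fixpoint:
  L0: in=∅ out={a,r}
  L1: in={a} out={a}
  L2: in={a,r} out={a,r,u}
  L3: in=∅ out={a}
  L4: in={r,u} out={a,r}
  L5: in={r} out=∅
  L6: in=∅ out=∅
  L7: in={a} out=∅

Interfere edges:
  a: {i,r,u,w}
  c: {r}
  i: {a}
  r: {a,c,u,w}
  u: {a,r,w}
  w: {a,r,u}

N(i) = ["a"]

Answer: ["a"]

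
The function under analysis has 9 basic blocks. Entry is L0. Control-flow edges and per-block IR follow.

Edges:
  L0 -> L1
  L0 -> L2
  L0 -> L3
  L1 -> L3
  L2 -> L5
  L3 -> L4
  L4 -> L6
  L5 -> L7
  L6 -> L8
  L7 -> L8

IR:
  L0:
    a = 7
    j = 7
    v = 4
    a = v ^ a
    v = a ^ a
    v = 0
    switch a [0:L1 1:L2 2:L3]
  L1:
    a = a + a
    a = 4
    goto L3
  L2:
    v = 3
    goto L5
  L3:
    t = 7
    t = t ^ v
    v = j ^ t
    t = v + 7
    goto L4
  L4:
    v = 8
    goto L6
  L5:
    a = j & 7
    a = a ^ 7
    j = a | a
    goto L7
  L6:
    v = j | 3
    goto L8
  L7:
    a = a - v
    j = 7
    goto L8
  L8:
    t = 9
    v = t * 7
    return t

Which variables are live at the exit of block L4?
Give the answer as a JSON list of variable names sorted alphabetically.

Per-block:
  L0: def={a,j,v} ue=∅
  L1: def={a} ue={a}
  L2: def={v} ue=∅
  L3: def={t,v} ue={j,v}
  L4: def={v} ue=∅
  L5: def={a,j} ue={j}
  L6: def={v} ue={j}
  L7: def={a,j} ue={a,v}
  L8: def={t,v} ue=∅

Backward fixpoint:
  L0 li=∅ lo={a,j,v}
  L1 li={a,j,v} lo={j,v}
  L2 li={j} lo={j,v}
  L3 li={j,v} lo={j}
  L4 li={j} lo={j}
  L5 li={j,v} lo={a,v}
  L6 li={j} lo=∅
  L7 li={a,v} lo=∅
  L8 li=∅ lo=∅

live-out(L4) = ["j"]

Answer: ["j"]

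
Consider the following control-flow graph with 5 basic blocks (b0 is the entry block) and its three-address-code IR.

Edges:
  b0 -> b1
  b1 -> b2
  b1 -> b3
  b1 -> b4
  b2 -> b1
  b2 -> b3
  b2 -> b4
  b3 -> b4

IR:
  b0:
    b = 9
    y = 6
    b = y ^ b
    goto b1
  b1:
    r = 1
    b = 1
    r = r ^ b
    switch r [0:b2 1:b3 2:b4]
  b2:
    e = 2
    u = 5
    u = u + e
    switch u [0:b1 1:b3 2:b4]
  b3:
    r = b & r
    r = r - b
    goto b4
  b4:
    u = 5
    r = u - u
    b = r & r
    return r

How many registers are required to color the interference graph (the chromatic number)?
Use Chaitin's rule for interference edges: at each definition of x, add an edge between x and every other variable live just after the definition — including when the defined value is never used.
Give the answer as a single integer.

def/use:
  b0: {b,y} / ∅
  b1: {b,r} / ∅
  b2: {e,u} / ∅
  b3: {r} / {b,r}
  b4: {b,r,u} / ∅

Backward fixpoint:
  b0: in=∅ out=∅
  b1: in=∅ out={b,r}
  b2: in={b,r} out={b,r}
  b3: in={b,r} out=∅
  b4: in=∅ out=∅

Interfere edges:
  b↔{e,r,u,y}
  e↔{b,r,u}
  r↔{b,e,u}
  u↔{b,e,r}
  y↔{b}

Chromatic number:
  clique {b,e,r,u} ⇒ need ≥ 4
  4-colouring: R0={b}  R1={e,y}  R2={r}  R3={u}
  χ = 4

Answer: 4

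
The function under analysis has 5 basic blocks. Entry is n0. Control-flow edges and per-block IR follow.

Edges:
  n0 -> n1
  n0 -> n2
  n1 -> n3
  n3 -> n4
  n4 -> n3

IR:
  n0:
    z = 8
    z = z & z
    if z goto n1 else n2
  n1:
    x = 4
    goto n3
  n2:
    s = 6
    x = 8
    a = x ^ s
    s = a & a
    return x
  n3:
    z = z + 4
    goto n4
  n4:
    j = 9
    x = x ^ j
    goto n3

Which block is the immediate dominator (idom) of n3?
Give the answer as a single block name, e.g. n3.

Answer: n1

Derivation:
idom tree: n1←n0 n2←n0 n3←n1 n4←n3
Dom∩ at merges:
  n3: preds {n1,n4}: {n0,n1} ∩ {n0,n1,n3,n4} = {n0,n1}; idom=n1

idom(n3) = n1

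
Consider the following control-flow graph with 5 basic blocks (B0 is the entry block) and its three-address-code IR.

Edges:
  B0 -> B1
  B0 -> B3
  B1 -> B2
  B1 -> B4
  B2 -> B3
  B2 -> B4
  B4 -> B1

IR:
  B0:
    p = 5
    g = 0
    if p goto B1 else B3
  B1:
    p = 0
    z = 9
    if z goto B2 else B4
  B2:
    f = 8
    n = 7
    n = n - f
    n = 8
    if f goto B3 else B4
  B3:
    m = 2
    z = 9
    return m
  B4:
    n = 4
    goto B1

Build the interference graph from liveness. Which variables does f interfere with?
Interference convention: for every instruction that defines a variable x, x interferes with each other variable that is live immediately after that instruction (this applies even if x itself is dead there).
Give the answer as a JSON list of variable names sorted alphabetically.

Block summaries:
  B0 def {g,p} use ∅
  B1 def {p,z} use ∅
  B2 def {f,n} use ∅
  B3 def {m,z} use ∅
  B4 def {n} use ∅

Live sets:
  live B0: ∅→∅
  live B1: ∅→∅
  live B2: ∅→∅
  live B3: ∅→∅
  live B4: ∅→∅

Interfere edges:
  f↔{n}
  g↔{p}
  m↔{z}
  n↔{f}
  p↔{g}
  z↔{m}

N(f) = ["n"]

Answer: ["n"]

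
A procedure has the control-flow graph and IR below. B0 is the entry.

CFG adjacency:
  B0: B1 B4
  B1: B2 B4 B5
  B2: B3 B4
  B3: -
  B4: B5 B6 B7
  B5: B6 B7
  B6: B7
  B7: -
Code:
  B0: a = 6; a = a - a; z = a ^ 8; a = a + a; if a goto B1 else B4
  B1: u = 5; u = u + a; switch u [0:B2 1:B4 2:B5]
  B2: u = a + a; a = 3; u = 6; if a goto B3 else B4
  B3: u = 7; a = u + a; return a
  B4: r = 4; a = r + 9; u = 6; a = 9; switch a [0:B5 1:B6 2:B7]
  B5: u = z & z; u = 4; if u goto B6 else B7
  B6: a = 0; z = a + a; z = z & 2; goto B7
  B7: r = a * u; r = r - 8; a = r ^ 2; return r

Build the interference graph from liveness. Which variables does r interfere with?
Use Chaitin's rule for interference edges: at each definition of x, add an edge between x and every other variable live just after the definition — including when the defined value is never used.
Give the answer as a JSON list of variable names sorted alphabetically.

Per-block:
  B0: {a,z} / ∅
  B1: {u} / {a}
  B2: {a,u} / {a}
  B3: {a,u} / {a}
  B4: {a,r,u} / ∅
  B5: {u} / {z}
  B6: {a,z} / ∅
  B7: {a,r} / {a,u}

Backward fixpoint:
  B0 li=∅ lo={a,z}
  B1 li={a,z} lo={a,z}
  B2 li={a,z} lo={a,z}
  B3 li={a} lo=∅
  B4 li={z} lo={a,u,z}
  B5 li={a,z} lo={a,u}
  B6 li={u} lo={a,u}
  B7 li={a,u} lo=∅

Interfere edges:
  a — {r,u,z}
  r — {a,z}
  u — {a,z}
  z — {a,r,u}

N(r) = ["a", "z"]

Answer: ["a", "z"]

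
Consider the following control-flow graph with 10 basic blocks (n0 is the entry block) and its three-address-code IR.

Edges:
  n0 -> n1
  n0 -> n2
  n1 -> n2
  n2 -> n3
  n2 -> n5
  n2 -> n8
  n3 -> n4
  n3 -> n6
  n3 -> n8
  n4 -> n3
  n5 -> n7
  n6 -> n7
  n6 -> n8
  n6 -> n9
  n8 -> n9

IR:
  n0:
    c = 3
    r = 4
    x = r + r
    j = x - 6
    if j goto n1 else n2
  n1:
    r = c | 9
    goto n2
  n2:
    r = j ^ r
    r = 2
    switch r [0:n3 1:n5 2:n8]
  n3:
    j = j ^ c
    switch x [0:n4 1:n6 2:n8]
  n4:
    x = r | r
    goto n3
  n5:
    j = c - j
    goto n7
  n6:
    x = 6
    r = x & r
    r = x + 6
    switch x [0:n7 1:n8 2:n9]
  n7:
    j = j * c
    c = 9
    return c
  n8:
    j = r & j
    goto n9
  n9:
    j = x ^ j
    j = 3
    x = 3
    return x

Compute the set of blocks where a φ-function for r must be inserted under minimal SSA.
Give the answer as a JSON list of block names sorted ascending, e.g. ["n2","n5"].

Answer: ["n2", "n7", "n8", "n9"]

Analysis:
idom tree: n1←n0 n2←n0 n3←n2 n4←n3 n5←n2 n6←n3 n7←n2 n8←n2 n9←n2
Join-block Dom:
  n2: preds {n0,n1}: {n0} ∩ {n0,n1} = {n0}; idom=n0
  n3: preds {n2,n4}: {n0,n2} ∩ {n0,n2,n3,n4} = {n0,n2}; idom=n2
  n7: preds {n5,n6}: {n0,n2,n5} ∩ {n0,n2,n3,n6} = {n0,n2}; idom=n2
  n8: preds {n2,n3,n6}: {n0,n2} ∩ {n0,n2,n3} ∩ {n0,n2,n3,n6} = {n0,n2}; idom=n2
  n9: preds {n6,n8}: {n0,n2,n3,n6} ∩ {n0,n2,n8} = {n0,n2}; idom=n2

DF walk-up:
  n2←n0: walk · to n0
  n2←n1: walk n1 to n0
  n3←n2: walk · to n2
  n3←n4: walk n4→n3 to n2
  n7←n5: walk n5 to n2
  n7←n6: walk n6→n3 to n2
  n8←n2: walk · to n2
  n8←n3: walk n3 to n2
  n8←n6: walk n6→n3 to n2
  n9←n6: walk n6→n3 to n2
  n9←n8: walk n8 to n2
  DF(n0)=∅
  DF(n1)={n2}
  DF(n2)=∅
  DF(n3)={n3,n7,n8,n9}
  DF(n4)={n3}
  DF(n5)={n7}
  DF(n6)={n7,n8,n9}
  DF(n7)=∅
  DF(n8)={n9}
  DF(n9)=∅

φ for r: defs {n0,n1,n2,n6}
  DF⁺ = {n2,n7,n8,n9}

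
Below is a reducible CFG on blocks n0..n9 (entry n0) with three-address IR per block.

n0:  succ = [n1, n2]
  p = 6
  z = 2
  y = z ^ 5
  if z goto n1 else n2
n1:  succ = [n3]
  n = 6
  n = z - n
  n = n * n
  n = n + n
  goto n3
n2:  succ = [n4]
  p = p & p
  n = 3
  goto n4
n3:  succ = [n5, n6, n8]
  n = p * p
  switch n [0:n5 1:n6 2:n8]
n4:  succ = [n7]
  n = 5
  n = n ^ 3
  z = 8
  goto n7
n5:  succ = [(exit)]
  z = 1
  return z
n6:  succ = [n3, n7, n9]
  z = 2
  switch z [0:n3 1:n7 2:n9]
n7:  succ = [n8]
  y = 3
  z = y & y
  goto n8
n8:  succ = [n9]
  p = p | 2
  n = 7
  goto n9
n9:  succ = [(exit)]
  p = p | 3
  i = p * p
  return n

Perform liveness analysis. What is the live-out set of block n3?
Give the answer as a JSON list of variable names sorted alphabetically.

Block summaries:
  n0 def {p,y,z} use ∅
  n1 def {n} use {z}
  n2 def {n,p} use {p}
  n3 def {n} use {p}
  n4 def {n,z} use ∅
  n5 def {z} use ∅
  n6 def {z} use ∅
  n7 def {y,z} use ∅
  n8 def {n,p} use {p}
  n9 def {i,p} use {n,p}

Backward fixpoint:
  n0: in=∅ out={p,z}
  n1: in={p,z} out={p}
  n2: in={p} out={p}
  n3: in={p} out={n,p}
  n4: in={p} out={p}
  n5: in=∅ out=∅
  n6: in={n,p} out={n,p}
  n7: in={p} out={p}
  n8: in={p} out={n,p}
  n9: in={n,p} out=∅

live-out(n3) = ["n", "p"]

Answer: ["n", "p"]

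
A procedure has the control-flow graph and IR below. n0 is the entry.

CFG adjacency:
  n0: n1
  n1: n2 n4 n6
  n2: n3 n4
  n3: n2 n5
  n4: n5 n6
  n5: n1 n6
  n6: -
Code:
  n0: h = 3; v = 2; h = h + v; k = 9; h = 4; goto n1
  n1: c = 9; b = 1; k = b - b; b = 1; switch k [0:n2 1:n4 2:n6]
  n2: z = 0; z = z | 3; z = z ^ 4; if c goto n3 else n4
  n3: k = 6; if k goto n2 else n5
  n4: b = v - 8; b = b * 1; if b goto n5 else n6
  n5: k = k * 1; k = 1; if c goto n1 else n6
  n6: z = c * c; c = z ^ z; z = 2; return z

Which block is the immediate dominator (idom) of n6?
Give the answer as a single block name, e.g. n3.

Answer: n1

Working:
idom tree: n1←n0 n2←n1 n3←n2 n4←n1 n5←n1 n6←n1
Join-block Dom:
  n1: preds {n0,n5}: {n0} ∩ {n0,n1,n5} = {n0}; idom=n0
  n2: preds {n1,n3}: {n0,n1} ∩ {n0,n1,n2,n3} = {n0,n1}; idom=n1
  n4: preds {n1,n2}: {n0,n1} ∩ {n0,n1,n2} = {n0,n1}; idom=n1
  n5: preds {n3,n4}: {n0,n1,n2,n3} ∩ {n0,n1,n4} = {n0,n1}; idom=n1
  n6: preds {n1,n4,n5}: {n0,n1} ∩ {n0,n1,n4} ∩ {n0,n1,n5} = {n0,n1}; idom=n1

idom(n6) = n1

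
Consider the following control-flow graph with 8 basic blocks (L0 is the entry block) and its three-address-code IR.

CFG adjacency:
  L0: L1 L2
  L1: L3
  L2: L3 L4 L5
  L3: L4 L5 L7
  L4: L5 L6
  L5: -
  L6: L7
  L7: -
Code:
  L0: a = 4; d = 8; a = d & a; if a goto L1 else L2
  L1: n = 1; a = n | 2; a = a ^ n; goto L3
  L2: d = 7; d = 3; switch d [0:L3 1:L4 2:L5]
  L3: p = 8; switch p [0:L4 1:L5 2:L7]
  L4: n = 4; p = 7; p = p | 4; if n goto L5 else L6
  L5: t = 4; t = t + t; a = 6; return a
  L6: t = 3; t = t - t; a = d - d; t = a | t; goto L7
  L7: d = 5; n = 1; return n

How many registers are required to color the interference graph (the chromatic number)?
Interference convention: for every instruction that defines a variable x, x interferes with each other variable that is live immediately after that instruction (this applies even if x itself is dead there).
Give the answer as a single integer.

Per-block:
  L0: {a,d} / ∅
  L1: {a,n} / ∅
  L2: {d} / ∅
  L3: {p} / ∅
  L4: {n,p} / ∅
  L5: {a,t} / ∅
  L6: {a,t} / {d}
  L7: {d,n} / ∅

Liveness:
  L0 li=∅ lo={d}
  L1 li={d} lo={d}
  L2 li=∅ lo={d}
  L3 li={d} lo={d}
  L4 li={d} lo={d}
  L5 li=∅ lo=∅
  L6 li={d} lo=∅
  L7 li=∅ lo=∅

Conflict graph:
  a — {d,n,t}
  d — {a,n,p,t}
  n — {a,d,p}
  p — {d,n}
  t — {a,d}

Colouring:
  lower bound: {a,d,n} mutually conflict ⇒ χ ≥ 3
  3-colouring: r0={d}  r1={a,p}  r2={n,t}
  χ = 3

Answer: 3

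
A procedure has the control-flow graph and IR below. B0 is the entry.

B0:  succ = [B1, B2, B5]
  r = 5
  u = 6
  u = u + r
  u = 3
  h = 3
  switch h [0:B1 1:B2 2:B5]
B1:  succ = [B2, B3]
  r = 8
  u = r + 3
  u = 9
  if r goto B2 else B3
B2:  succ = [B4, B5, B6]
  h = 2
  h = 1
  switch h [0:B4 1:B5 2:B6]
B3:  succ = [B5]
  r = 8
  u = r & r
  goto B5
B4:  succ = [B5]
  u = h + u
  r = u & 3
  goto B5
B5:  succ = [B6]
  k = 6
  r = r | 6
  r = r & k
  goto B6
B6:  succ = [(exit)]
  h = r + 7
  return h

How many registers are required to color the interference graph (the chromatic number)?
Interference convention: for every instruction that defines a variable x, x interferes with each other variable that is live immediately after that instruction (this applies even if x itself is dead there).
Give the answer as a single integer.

Per-block:
  B0: {h,r,u} / ∅
  B1: {r,u} / ∅
  B2: {h} / ∅
  B3: {r,u} / ∅
  B4: {r,u} / {h,u}
  B5: {k,r} / {r}
  B6: {h} / {r}

Liveness:
  B0 li=∅ lo={r,u}
  B1 li=∅ lo={r,u}
  B2 li={r,u} lo={h,r,u}
  B3 li=∅ lo={r}
  B4 li={h,u} lo={r}
  B5 li={r} lo={r}
  B6 li={r} lo=∅

Conflict graph:
  h: {r,u}
  k: {r}
  r: {h,k,u}
  u: {h,r}

Colouring:
  clique {h,r,u} ⇒ need ≥ 3
  assign h→R1 k→R1 r→R0 u→R2 — no edge inside a register ⇒ χ ≤ 3
  χ = 3

Answer: 3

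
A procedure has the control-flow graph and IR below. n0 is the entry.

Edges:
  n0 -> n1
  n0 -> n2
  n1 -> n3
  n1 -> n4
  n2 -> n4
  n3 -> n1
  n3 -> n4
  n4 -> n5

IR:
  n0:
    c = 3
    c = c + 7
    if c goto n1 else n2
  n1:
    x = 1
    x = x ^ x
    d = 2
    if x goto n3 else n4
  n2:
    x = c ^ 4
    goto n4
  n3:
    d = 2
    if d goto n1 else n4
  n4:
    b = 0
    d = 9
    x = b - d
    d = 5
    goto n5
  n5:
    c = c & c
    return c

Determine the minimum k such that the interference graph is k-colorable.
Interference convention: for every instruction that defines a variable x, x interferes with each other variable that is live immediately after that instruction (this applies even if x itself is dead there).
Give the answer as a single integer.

Answer: 3

Derivation:
Block summaries:
  n0: def={c} ue=∅
  n1: def={d,x} ue=∅
  n2: def={x} ue={c}
  n3: def={d} ue=∅
  n4: def={b,d,x} ue=∅
  n5: def={c} ue={c}

Live sets:
  n0: in=∅ out={c}
  n1: in={c} out={c}
  n2: in={c} out={c}
  n3: in={c} out={c}
  n4: in={c} out={c}
  n5: in={c} out=∅

Interference:
  b↔{c,d}
  c↔{b,d,x}
  d↔{b,c,x}
  x↔{c,d}

Chromatic number:
  lower bound: {b,c,d} mutually conflict ⇒ χ ≥ 3
  3-colouring: R0={c}  R1={d}  R2={b,x}
  χ = 3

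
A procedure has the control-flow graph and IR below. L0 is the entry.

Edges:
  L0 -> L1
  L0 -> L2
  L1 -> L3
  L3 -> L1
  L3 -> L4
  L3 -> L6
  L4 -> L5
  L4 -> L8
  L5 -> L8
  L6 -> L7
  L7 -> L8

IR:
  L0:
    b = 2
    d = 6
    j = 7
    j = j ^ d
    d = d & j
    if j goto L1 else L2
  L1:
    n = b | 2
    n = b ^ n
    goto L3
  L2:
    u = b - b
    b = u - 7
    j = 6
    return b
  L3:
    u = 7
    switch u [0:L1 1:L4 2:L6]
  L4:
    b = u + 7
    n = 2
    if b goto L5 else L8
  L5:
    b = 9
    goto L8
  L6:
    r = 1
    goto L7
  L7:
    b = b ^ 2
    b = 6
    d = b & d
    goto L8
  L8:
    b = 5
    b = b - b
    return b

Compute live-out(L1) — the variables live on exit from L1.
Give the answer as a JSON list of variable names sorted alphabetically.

Answer: ["b", "d"]

Working:
Block summaries:
  L0 def {b,d,j} use ∅
  L1 def {n} use {b}
  L2 def {b,j,u} use {b}
  L3 def {u} use ∅
  L4 def {b,n} use {u}
  L5 def {b} use ∅
  L6 def {r} use ∅
  L7 def {b,d} use {b,d}
  L8 def {b} use ∅

Live sets:
  L0 li=∅ lo={b,d}
  L1 li={b,d} lo={b,d}
  L2 li={b} lo=∅
  L3 li={b,d} lo={b,d,u}
  L4 li={u} lo=∅
  L5 li=∅ lo=∅
  L6 li={b,d} lo={b,d}
  L7 li={b,d} lo=∅
  L8 li=∅ lo=∅

live-out(L1) = ["b", "d"]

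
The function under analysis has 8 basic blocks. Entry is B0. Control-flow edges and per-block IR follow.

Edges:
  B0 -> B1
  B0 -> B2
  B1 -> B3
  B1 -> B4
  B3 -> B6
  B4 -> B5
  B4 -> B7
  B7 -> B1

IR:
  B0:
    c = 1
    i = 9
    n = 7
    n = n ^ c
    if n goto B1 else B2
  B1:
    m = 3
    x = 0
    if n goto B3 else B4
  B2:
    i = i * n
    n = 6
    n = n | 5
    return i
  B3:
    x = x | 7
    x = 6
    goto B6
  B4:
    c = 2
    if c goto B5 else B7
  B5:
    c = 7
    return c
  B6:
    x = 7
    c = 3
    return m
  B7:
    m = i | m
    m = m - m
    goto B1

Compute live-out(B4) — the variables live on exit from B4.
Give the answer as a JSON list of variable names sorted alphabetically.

Answer: ["i", "m", "n"]

Working:
def/use:
  B0: {c,i,n} / ∅
  B1: {m,x} / {n}
  B2: {i,n} / {i,n}
  B3: {x} / {x}
  B4: {c} / ∅
  B5: {c} / ∅
  B6: {c,x} / {m}
  B7: {m} / {i,m}

Live sets:
  live B0: ∅→{i,n}
  live B1: {i,n}→{i,m,n,x}
  live B2: {i,n}→∅
  live B3: {m,x}→{m}
  live B4: {i,m,n}→{i,m,n}
  live B5: ∅→∅
  live B6: {m}→∅
  live B7: {i,m,n}→{i,n}

live-out(B4) = ["i", "m", "n"]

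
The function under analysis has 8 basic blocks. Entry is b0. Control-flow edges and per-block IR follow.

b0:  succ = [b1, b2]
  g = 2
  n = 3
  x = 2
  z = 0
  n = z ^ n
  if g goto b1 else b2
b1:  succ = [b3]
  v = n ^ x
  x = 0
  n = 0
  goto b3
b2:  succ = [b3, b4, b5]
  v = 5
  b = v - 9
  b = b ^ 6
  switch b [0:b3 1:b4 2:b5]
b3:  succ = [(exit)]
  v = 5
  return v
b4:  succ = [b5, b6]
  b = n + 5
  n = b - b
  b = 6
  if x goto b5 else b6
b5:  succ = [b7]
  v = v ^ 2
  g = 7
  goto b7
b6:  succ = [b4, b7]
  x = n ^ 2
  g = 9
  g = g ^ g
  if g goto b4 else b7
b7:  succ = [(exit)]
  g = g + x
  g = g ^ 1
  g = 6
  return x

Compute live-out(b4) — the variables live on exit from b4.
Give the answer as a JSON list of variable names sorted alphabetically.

def/use:
  b0: def={g,n,x,z} ue=∅
  b1: def={n,v,x} ue={n,x}
  b2: def={b,v} ue=∅
  b3: def={v} ue=∅
  b4: def={b,n} ue={n,x}
  b5: def={g,v} ue={v}
  b6: def={g,x} ue={n}
  b7: def={g} ue={g,x}

Live sets:
  b0 li=∅ lo={n,x}
  b1 li={n,x} lo=∅
  b2 li={n,x} lo={n,v,x}
  b3 li=∅ lo=∅
  b4 li={n,v,x} lo={n,v,x}
  b5 li={v,x} lo={g,x}
  b6 li={n,v} lo={g,n,v,x}
  b7 li={g,x} lo=∅

live-out(b4) = ["n", "v", "x"]

Answer: ["n", "v", "x"]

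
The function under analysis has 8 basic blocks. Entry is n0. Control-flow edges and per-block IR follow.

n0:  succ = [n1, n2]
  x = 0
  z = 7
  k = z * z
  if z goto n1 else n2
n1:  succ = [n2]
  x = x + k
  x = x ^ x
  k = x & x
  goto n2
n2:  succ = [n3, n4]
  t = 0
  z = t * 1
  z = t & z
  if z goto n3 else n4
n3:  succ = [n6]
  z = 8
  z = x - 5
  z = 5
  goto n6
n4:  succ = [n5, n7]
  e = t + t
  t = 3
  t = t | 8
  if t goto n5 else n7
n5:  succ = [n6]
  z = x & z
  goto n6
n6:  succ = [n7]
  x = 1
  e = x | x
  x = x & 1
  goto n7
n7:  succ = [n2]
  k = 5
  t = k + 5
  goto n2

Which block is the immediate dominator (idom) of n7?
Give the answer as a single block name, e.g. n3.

Answer: n2

Working:
idom tree: n1←n0 n2←n0 n3←n2 n4←n2 n5←n4 n6←n2 n7←n2
Join-block Dom:
  n2: preds {n0,n1,n7}: {n0} ∩ {n0,n1} ∩ {n0,n2,n7} = {n0}; idom=n0
  n6: preds {n3,n5}: {n0,n2,n3} ∩ {n0,n2,n4,n5} = {n0,n2}; idom=n2
  n7: preds {n4,n6}: {n0,n2,n4} ∩ {n0,n2,n6} = {n0,n2}; idom=n2

idom(n7) = n2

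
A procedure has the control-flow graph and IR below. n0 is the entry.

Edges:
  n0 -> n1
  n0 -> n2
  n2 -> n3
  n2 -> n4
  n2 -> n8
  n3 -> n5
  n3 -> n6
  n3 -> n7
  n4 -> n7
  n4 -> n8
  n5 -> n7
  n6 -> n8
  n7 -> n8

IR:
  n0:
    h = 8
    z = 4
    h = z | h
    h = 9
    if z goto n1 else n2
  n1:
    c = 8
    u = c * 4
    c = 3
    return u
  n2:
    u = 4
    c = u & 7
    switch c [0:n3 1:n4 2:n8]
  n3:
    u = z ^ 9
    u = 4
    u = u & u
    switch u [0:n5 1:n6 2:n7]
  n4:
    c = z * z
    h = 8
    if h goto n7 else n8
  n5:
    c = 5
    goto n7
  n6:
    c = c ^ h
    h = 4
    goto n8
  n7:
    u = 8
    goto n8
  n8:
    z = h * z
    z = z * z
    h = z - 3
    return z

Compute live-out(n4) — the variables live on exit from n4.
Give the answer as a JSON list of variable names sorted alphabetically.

Per-block:
  n0: def={h,z} ue=∅
  n1: def={c,u} ue=∅
  n2: def={c,u} ue=∅
  n3: def={u} ue={z}
  n4: def={c,h} ue={z}
  n5: def={c} ue=∅
  n6: def={c,h} ue={c,h}
  n7: def={u} ue=∅
  n8: def={h,z} ue={h,z}

Backward fixpoint:
  live n0: ∅→{h,z}
  live n1: ∅→∅
  live n2: {h,z}→{c,h,z}
  live n3: {c,h,z}→{c,h,z}
  live n4: {z}→{h,z}
  live n5: {h,z}→{h,z}
  live n6: {c,h,z}→{h,z}
  live n7: {h,z}→{h,z}
  live n8: {h,z}→∅

live-out(n4) = ["h", "z"]

Answer: ["h", "z"]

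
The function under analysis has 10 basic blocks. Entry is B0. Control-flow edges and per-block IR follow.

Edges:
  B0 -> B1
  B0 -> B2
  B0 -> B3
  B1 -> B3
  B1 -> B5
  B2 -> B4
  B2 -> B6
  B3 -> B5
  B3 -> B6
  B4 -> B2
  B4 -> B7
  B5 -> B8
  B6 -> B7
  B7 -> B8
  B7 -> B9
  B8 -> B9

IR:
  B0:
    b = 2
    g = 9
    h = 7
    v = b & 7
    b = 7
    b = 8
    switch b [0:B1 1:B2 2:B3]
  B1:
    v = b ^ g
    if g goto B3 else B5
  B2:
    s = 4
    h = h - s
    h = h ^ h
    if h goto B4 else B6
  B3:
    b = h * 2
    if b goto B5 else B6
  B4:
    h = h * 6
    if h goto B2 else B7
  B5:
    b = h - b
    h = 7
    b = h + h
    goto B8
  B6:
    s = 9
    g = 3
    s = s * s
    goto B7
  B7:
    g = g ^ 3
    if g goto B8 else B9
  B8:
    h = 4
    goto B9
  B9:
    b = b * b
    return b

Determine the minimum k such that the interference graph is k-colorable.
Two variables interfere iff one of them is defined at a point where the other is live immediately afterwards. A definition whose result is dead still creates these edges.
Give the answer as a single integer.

Per-block:
  B0: {b,g,h,v} / ∅
  B1: {v} / {b,g}
  B2: {h,s} / {h}
  B3: {b} / {h}
  B4: {h} / {h}
  B5: {b,h} / {b,h}
  B6: {g,s} / ∅
  B7: {g} / {g}
  B8: {h} / ∅
  B9: {b} / {b}

Backward fixpoint:
  live B0: ∅→{b,g,h}
  live B1: {b,g,h}→{b,h}
  live B2: {b,g,h}→{b,g,h}
  live B3: {h}→{b,h}
  live B4: {b,g,h}→{b,g,h}
  live B5: {b,h}→{b}
  live B6: {b}→{b,g}
  live B7: {b,g}→{b}
  live B8: {b}→{b}
  live B9: {b}→∅

Interfere edges:
  b↔{g,h,s,v}
  g↔{b,h,s,v}
  h↔{b,g,s,v}
  s↔{b,g,h}
  v↔{b,g,h}

Registers:
  {b,g,h,s} pairwise interfere (4-clique) ⇒ χ ≥ 4
  assign b→c0 g→c1 h→c2 s→c3 v→c3 — no edge inside a register ⇒ χ ≤ 4
  χ = 4

Answer: 4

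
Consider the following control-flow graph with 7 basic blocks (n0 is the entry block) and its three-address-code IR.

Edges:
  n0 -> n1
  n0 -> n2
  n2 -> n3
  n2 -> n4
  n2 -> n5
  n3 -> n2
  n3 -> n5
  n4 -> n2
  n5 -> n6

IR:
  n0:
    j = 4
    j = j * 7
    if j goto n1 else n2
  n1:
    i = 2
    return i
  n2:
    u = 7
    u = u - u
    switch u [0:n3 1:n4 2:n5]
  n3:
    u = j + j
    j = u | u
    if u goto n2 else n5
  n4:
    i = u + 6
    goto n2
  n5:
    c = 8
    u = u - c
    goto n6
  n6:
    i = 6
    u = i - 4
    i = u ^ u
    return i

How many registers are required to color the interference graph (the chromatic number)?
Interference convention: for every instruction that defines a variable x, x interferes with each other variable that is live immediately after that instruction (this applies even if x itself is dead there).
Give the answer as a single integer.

def/use:
  n0: {j} / ∅
  n1: {i} / ∅
  n2: {u} / ∅
  n3: {j,u} / {j}
  n4: {i} / {u}
  n5: {c,u} / {u}
  n6: {i,u} / ∅

Backward fixpoint:
  live n0: ∅→{j}
  live n1: ∅→∅
  live n2: {j}→{j,u}
  live n3: {j}→{j,u}
  live n4: {j,u}→{j}
  live n5: {u}→∅
  live n6: ∅→∅

Interfere edges:
  c: {u}
  i: {j}
  j: {i,u}
  u: {c,j}

Chromatic number:
  clique {c,u} ⇒ need ≥ 2
  2-colouring: c0={c,j}  c1={i,u}
  χ = 2

Answer: 2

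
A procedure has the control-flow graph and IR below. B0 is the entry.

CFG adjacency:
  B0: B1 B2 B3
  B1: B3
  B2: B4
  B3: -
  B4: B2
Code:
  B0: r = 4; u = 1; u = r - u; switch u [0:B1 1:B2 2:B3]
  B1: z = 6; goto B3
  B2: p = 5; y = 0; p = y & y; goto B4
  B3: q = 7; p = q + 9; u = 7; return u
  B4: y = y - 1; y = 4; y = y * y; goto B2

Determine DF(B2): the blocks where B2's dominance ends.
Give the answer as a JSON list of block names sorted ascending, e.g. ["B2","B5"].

idom tree: B1←B0 B2←B0 B3←B0 B4←B2
Dom∩ at merges:
  B2: preds {B0,B4}: {B0} ∩ {B0,B2,B4} = {B0}; idom=B0
  B3: preds {B0,B1}: {B0} ∩ {B0,B1} = {B0}; idom=B0

DF walk-up:
  join B2 pred B0: · stop@B0
  join B2 pred B4: B4→B2 stop@B0
  join B3 pred B0: · stop@B0
  join B3 pred B1: B1 stop@B0
  B0 → ∅
  B1 → {B3}
  B2 → {B2}
  B3 → ∅
  B4 → {B2}

DF(B2) = ["B2"]

Answer: ["B2"]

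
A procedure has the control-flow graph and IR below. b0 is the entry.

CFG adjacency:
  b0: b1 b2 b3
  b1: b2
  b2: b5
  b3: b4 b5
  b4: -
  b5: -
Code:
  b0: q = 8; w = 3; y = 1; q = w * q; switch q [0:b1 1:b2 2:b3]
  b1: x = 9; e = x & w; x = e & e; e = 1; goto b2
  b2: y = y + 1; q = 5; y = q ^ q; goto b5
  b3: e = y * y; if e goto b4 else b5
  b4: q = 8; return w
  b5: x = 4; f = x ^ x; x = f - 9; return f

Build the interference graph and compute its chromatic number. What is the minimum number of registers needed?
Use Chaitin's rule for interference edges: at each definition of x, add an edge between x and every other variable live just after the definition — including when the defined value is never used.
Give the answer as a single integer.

Answer: 3

Analysis:
Per-block:
  b0 def {q,w,y} use ∅
  b1 def {e,x} use {w}
  b2 def {q,y} use {y}
  b3 def {e} use {y}
  b4 def {q} use {w}
  b5 def {f,x} use ∅

Backward fixpoint:
  b0 li=∅ lo={w,y}
  b1 li={w,y} lo={y}
  b2 li={y} lo=∅
  b3 li={w,y} lo={w}
  b4 li={w} lo=∅
  b5 li=∅ lo=∅

Interference:
  e — {w,y}
  f — {x}
  q — {w,y}
  w — {e,q,x,y}
  x — {f,w,y}
  y — {e,q,w,x}

Colouring:
  clique {e,w,y} ⇒ need ≥ 3
  assign e→R2 f→R0 q→R2 w→R0 x→R2 y→R1 — no edge inside a register ⇒ χ ≤ 3
  χ = 3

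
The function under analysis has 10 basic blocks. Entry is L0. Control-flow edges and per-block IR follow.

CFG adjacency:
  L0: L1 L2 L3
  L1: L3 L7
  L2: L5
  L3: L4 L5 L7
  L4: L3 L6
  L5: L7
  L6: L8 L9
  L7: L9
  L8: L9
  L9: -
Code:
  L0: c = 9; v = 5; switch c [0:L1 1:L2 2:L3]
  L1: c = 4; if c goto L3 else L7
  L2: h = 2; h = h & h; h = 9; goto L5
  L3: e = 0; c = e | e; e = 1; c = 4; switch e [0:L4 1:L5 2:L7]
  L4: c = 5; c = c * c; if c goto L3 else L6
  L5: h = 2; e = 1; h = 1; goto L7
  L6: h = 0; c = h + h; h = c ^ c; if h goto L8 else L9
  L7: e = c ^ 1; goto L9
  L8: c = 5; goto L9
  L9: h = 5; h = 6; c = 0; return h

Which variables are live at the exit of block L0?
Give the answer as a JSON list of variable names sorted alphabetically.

def/use:
  L0 def {c,v} use ∅
  L1 def {c} use ∅
  L2 def {h} use ∅
  L3 def {c,e} use ∅
  L4 def {c} use ∅
  L5 def {e,h} use ∅
  L6 def {c,h} use ∅
  L7 def {e} use {c}
  L8 def {c} use ∅
  L9 def {c,h} use ∅

Liveness:
  L0 li=∅ lo={c}
  L1 li=∅ lo={c}
  L2 li={c} lo={c}
  L3 li=∅ lo={c}
  L4 li=∅ lo=∅
  L5 li={c} lo={c}
  L6 li=∅ lo=∅
  L7 li={c} lo=∅
  L8 li=∅ lo=∅
  L9 li=∅ lo=∅

live-out(L0) = ["c"]

Answer: ["c"]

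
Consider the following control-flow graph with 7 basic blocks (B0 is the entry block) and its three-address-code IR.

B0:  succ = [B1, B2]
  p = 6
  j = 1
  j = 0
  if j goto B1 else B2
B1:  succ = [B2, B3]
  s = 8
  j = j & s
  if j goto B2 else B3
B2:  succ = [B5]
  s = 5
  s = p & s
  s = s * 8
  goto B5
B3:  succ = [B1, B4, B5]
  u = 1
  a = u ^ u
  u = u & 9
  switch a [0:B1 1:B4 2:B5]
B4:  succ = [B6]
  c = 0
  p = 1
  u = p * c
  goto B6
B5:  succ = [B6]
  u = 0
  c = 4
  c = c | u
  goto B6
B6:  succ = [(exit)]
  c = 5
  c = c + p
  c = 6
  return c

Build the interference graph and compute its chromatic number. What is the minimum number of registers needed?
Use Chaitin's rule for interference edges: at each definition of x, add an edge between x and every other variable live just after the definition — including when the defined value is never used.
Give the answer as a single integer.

Per-block:
  B0: def={j,p} ue=∅
  B1: def={j,s} ue={j}
  B2: def={s} ue={p}
  B3: def={a,u} ue=∅
  B4: def={c,p,u} ue=∅
  B5: def={c,u} ue=∅
  B6: def={c} ue={p}

Backward fixpoint:
  B0: in=∅ out={j,p}
  B1: in={j,p} out={j,p}
  B2: in={p} out={p}
  B3: in={j,p} out={j,p}
  B4: in=∅ out={p}
  B5: in={p} out={p}
  B6: in={p} out=∅

Interference:
  a: {j,p,u}
  c: {p,u}
  j: {a,p,s,u}
  p: {a,c,j,s,u}
  s: {j,p}
  u: {a,c,j,p}

Colouring:
  clique {a,j,p,u} ⇒ need ≥ 4
  4-colouring: c0={p}  c1={c,j}  c2={s,u}  c3={a}
  χ = 4

Answer: 4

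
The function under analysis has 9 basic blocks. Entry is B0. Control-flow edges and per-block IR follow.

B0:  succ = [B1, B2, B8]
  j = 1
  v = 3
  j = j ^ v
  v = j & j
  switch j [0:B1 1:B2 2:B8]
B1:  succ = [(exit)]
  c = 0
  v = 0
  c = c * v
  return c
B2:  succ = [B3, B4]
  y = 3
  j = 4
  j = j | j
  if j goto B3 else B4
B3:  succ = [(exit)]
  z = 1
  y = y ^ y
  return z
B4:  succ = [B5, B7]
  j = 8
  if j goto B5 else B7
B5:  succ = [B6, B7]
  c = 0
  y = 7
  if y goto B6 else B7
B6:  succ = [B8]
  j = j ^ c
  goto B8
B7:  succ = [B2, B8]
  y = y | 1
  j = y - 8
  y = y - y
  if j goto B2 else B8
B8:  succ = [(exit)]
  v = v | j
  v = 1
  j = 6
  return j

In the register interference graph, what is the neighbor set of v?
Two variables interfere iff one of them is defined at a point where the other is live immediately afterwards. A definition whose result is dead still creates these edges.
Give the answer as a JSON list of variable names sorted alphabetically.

Answer: ["c", "j", "y"]

Derivation:
Block summaries:
  B0: {j,v} / ∅
  B1: {c,v} / ∅
  B2: {j,y} / ∅
  B3: {y,z} / {y}
  B4: {j} / ∅
  B5: {c,y} / ∅
  B6: {j} / {c,j}
  B7: {j,y} / {y}
  B8: {j,v} / {j,v}

Backward fixpoint:
  B0 li=∅ lo={j,v}
  B1 li=∅ lo=∅
  B2 li={v} lo={v,y}
  B3 li={y} lo=∅
  B4 li={v,y} lo={j,v,y}
  B5 li={j,v} lo={c,j,v,y}
  B6 li={c,j,v} lo={j,v}
  B7 li={v,y} lo={j,v}
  B8 li={j,v} lo=∅

Interfere edges:
  c↔{j,v,y}
  j↔{c,v,y}
  v↔{c,j,y}
  y↔{c,j,v,z}
  z↔{y}

N(v) = ["c", "j", "y"]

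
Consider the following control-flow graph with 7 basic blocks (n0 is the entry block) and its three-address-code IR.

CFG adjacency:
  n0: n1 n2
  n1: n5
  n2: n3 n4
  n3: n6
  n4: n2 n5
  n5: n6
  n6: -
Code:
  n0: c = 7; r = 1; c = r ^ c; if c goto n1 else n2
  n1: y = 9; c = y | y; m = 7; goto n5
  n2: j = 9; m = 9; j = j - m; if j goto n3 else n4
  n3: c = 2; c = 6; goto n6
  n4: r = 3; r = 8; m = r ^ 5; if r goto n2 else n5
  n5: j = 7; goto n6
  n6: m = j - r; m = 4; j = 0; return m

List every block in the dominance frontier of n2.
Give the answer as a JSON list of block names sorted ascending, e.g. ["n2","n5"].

idom tree: n1←n0 n2←n0 n3←n2 n4←n2 n5←n0 n6←n0
Join-block Dom:
  n2: preds {n0,n4}: {n0} ∩ {n0,n2,n4} = {n0}; idom=n0
  n5: preds {n1,n4}: {n0,n1} ∩ {n0,n2,n4} = {n0}; idom=n0
  n6: preds {n3,n5}: {n0,n2,n3} ∩ {n0,n5} = {n0}; idom=n0

DF derivation:
  n2←n0: walk · to n0
  n2←n4: walk n4→n2 to n0
  n5←n1: walk n1 to n0
  n5←n4: walk n4→n2 to n0
  n6←n3: walk n3→n2 to n0
  n6←n5: walk n5 to n0
  n0 → ∅
  n1 → {n5}
  n2 → {n2,n5,n6}
  n3 → {n6}
  n4 → {n2,n5}
  n5 → {n6}
  n6 → ∅

DF(n2) = ["n2", "n5", "n6"]

Answer: ["n2", "n5", "n6"]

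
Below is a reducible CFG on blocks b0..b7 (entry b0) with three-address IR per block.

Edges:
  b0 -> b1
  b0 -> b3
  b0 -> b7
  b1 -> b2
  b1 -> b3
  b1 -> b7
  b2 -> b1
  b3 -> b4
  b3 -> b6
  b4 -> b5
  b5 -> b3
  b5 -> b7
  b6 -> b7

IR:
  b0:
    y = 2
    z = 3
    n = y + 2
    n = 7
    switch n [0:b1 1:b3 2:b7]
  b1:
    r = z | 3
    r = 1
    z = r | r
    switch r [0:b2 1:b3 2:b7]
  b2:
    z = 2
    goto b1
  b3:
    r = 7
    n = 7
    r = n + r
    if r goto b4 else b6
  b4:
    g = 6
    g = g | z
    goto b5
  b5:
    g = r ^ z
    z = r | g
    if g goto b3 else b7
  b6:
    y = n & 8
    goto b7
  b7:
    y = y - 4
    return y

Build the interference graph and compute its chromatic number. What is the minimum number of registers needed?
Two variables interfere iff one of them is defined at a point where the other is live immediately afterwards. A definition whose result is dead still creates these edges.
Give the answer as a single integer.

Per-block:
  b0: def={n,y,z} ue=∅
  b1: def={r,z} ue={z}
  b2: def={z} ue=∅
  b3: def={n,r} ue=∅
  b4: def={g} ue={z}
  b5: def={g,z} ue={r,z}
  b6: def={y} ue={n}
  b7: def={y} ue={y}

Live sets:
  b0 li=∅ lo={y,z}
  b1 li={y,z} lo={y,z}
  b2 li={y} lo={y,z}
  b3 li={y,z} lo={n,r,y,z}
  b4 li={r,y,z} lo={r,y,z}
  b5 li={r,y,z} lo={y,z}
  b6 li={n} lo={y}
  b7 li={y} lo=∅

Interfere edges:
  g: {r,y,z}
  n: {r,y,z}
  r: {g,n,y,z}
  y: {g,n,r,z}
  z: {g,n,r,y}

Chromatic number:
  {g,r,y,z} pairwise interfere (4-clique) ⇒ χ ≥ 4
  assign g→r3 n→r3 r→r0 y→r1 z→r2 — no edge inside a register ⇒ χ ≤ 4
  χ = 4

Answer: 4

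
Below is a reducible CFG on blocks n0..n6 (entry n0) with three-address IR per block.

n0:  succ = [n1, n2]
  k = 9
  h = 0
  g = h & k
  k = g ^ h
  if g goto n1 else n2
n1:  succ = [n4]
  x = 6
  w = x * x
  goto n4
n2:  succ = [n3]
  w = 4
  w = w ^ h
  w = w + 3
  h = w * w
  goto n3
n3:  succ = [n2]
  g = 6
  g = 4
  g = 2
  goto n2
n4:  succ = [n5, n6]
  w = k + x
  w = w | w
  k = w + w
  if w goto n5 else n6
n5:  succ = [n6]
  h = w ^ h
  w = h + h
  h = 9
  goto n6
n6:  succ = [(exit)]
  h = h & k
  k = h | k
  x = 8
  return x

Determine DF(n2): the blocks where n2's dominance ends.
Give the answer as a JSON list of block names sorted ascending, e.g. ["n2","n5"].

Answer: ["n2"]

Analysis:
idom tree: n1←n0 n2←n0 n3←n2 n4←n1 n5←n4 n6←n4
Dom at joins:
  n2: preds {n0,n3}: {n0} ∩ {n0,n2,n3} = {n0}; idom=n0
  n6: preds {n4,n5}: {n0,n1,n4} ∩ {n0,n1,n4,n5} = {n0,n1,n4}; idom=n4

DF walk-up:
  n2←n0: walk · to n0
  n2←n3: walk n3→n2 to n0
  n6←n4: walk · to n4
  n6←n5: walk n5 to n4
  n0: DF=∅
  n1: DF=∅
  n2: DF={n2}
  n3: DF={n2}
  n4: DF=∅
  n5: DF={n6}
  n6: DF=∅

DF(n2) = ["n2"]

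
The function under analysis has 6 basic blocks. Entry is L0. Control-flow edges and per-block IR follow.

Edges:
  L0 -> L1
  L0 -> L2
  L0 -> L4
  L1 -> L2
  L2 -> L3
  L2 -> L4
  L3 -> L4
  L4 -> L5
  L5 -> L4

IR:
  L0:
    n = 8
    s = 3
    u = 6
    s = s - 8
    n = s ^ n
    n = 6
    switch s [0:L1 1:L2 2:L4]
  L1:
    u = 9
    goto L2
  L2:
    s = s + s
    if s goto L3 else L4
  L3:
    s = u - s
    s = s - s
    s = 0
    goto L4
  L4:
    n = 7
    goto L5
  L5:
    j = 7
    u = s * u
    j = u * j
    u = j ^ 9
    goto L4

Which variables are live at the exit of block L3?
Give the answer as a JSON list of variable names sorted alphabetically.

Block summaries:
  L0: def={n,s,u} ue=∅
  L1: def={u} ue=∅
  L2: def={s} ue={s}
  L3: def={s} ue={s,u}
  L4: def={n} ue=∅
  L5: def={j,u} ue={s,u}

Liveness:
  L0 li=∅ lo={s,u}
  L1 li={s} lo={s,u}
  L2 li={s,u} lo={s,u}
  L3 li={s,u} lo={s,u}
  L4 li={s,u} lo={s,u}
  L5 li={s,u} lo={s,u}

live-out(L3) = ["s", "u"]

Answer: ["s", "u"]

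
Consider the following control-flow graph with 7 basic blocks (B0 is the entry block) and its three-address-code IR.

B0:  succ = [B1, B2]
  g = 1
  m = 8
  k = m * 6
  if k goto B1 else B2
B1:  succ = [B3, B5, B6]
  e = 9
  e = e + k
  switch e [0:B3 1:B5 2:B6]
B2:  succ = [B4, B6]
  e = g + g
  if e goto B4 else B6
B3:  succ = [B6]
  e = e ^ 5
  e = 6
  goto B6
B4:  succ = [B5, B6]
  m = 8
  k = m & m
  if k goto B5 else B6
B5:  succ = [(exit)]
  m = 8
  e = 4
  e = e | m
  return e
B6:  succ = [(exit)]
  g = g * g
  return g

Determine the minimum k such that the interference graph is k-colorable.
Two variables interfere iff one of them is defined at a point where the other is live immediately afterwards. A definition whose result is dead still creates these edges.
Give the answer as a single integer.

Answer: 3

Working:
Block summaries:
  B0: def={g,k,m} ue=∅
  B1: def={e} ue={k}
  B2: def={e} ue={g}
  B3: def={e} ue={e}
  B4: def={k,m} ue=∅
  B5: def={e,m} ue=∅
  B6: def={g} ue={g}

Backward fixpoint:
  live B0: ∅→{g,k}
  live B1: {g,k}→{e,g}
  live B2: {g}→{g}
  live B3: {e,g}→{g}
  live B4: {g}→{g}
  live B5: ∅→∅
  live B6: {g}→∅

Conflict graph:
  e↔{g,k,m}
  g↔{e,k,m}
  k↔{e,g}
  m↔{e,g}

Registers:
  lower bound: {e,g,k} mutually conflict ⇒ χ ≥ 3
  3-colouring: r0={e}  r1={g}  r2={k,m}
  χ = 3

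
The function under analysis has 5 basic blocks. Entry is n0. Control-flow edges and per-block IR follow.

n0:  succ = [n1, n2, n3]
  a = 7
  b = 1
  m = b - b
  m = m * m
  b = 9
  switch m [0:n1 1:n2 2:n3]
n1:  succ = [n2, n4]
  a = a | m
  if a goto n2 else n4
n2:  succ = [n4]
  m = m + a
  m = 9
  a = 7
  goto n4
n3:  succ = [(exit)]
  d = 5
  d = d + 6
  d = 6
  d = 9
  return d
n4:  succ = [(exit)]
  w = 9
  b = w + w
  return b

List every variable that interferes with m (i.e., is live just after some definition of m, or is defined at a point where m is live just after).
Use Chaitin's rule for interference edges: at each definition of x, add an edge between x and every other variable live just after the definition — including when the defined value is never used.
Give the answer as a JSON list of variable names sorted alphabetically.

Block summaries:
  n0: def={a,b,m} ue=∅
  n1: def={a} ue={a,m}
  n2: def={a,m} ue={a,m}
  n3: def={d} ue=∅
  n4: def={b,w} ue=∅

Liveness:
  live n0: ∅→{a,m}
  live n1: {a,m}→{a,m}
  live n2: {a,m}→∅
  live n3: ∅→∅
  live n4: ∅→∅

Interfere edges:
  a — {b,m}
  b — {a,m}
  d — ∅
  m — {a,b}
  w — ∅

N(m) = ["a", "b"]

Answer: ["a", "b"]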